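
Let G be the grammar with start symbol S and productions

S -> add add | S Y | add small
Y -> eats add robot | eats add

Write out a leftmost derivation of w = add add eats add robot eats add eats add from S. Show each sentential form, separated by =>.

S => S Y   [S -> S Y]
S Y => S Y Y   [S -> S Y]
S Y Y => S Y Y Y   [S -> S Y]
S Y Y Y => add add Y Y Y   [S -> add add]
add add Y Y Y => add add eats add robot Y Y   [Y -> eats add robot]
add add eats add robot Y Y => add add eats add robot eats add Y   [Y -> eats add]
add add eats add robot eats add Y => add add eats add robot eats add eats add   [Y -> eats add]

S => S Y => S Y Y => S Y Y Y => add add Y Y Y => add add eats add robot Y Y => add add eats add robot eats add Y => add add eats add robot eats add eats add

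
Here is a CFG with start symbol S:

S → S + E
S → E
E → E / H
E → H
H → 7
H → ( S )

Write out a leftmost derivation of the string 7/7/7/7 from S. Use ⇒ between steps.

S⇒E⇒E/H⇒E/H/H⇒E/H/H/H⇒H/H/H/H⇒7/H/H/H⇒7/7/H/H⇒7/7/7/H⇒7/7/7/7

S ⇒ E   [S → E]
E ⇒ E/H   [E → E / H]
E/H ⇒ E/H/H   [E → E / H]
E/H/H ⇒ E/H/H/H   [E → E / H]
E/H/H/H ⇒ H/H/H/H   [E → H]
H/H/H/H ⇒ 7/H/H/H   [H → 7]
7/H/H/H ⇒ 7/7/H/H   [H → 7]
7/7/H/H ⇒ 7/7/7/H   [H → 7]
7/7/7/H ⇒ 7/7/7/7   [H → 7]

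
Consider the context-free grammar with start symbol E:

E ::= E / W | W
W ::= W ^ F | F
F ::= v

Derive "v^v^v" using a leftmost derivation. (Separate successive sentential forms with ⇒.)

E ⇒ W ⇒ W^F ⇒ W^F^F ⇒ F^F^F ⇒ v^F^F ⇒ v^v^F ⇒ v^v^v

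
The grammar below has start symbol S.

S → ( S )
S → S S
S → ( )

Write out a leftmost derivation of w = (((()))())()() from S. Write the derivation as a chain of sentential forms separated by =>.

S => SS => SSS => (S)SS => (SS)SS => ((S)S)SS => (((S))S)SS => (((()))S)SS => (((()))())SS => (((()))())()S => (((()))())()()

S => SS   [S → S S]
SS => SSS   [S → S S]
SSS => (S)SS   [S → ( S )]
(S)SS => (SS)SS   [S → S S]
(SS)SS => ((S)S)SS   [S → ( S )]
((S)S)SS => (((S))S)SS   [S → ( S )]
(((S))S)SS => (((()))S)SS   [S → ( )]
(((()))S)SS => (((()))())SS   [S → ( )]
(((()))())SS => (((()))())()S   [S → ( )]
(((()))())()S => (((()))())()()   [S → ( )]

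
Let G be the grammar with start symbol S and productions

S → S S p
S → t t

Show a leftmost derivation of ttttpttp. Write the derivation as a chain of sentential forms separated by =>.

S => SSp   [S → S S p]
SSp => SSpSp   [S → S S p]
SSpSp => ttSpSp   [S → t t]
ttSpSp => ttttpSp   [S → t t]
ttttpSp => ttttpttp   [S → t t]

S => SSp => SSpSp => ttSpSp => ttttpSp => ttttpttp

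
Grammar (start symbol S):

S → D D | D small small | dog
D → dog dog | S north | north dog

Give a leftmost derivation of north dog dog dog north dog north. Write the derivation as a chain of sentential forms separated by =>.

S => D D => north dog D => north dog S north => north dog D D north => north dog dog dog D north => north dog dog dog north dog north

S => D D   [S → D D]
D D => north dog D   [D → north dog]
north dog D => north dog S north   [D → S north]
north dog S north => north dog D D north   [S → D D]
north dog D D north => north dog dog dog D north   [D → dog dog]
north dog dog dog D north => north dog dog dog north dog north   [D → north dog]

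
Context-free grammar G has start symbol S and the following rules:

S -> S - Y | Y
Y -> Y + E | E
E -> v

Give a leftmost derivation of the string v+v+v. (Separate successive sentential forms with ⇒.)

S ⇒ Y   [S -> Y]
Y ⇒ Y+E   [Y -> Y + E]
Y+E ⇒ Y+E+E   [Y -> Y + E]
Y+E+E ⇒ E+E+E   [Y -> E]
E+E+E ⇒ v+E+E   [E -> v]
v+E+E ⇒ v+v+E   [E -> v]
v+v+E ⇒ v+v+v   [E -> v]

S ⇒ Y ⇒ Y+E ⇒ Y+E+E ⇒ E+E+E ⇒ v+E+E ⇒ v+v+E ⇒ v+v+v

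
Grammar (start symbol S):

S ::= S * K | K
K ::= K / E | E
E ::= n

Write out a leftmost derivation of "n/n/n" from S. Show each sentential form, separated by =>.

S => K => K/E => K/E/E => E/E/E => n/E/E => n/n/E => n/n/n

S => K   [S ::= K]
K => K/E   [K ::= K / E]
K/E => K/E/E   [K ::= K / E]
K/E/E => E/E/E   [K ::= E]
E/E/E => n/E/E   [E ::= n]
n/E/E => n/n/E   [E ::= n]
n/n/E => n/n/n   [E ::= n]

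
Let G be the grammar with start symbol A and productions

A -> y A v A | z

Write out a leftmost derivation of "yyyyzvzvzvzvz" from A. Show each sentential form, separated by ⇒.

A ⇒ yAvA   [A -> y A v A]
yAvA ⇒ yyAvAvA   [A -> y A v A]
yyAvAvA ⇒ yyyAvAvAvA   [A -> y A v A]
yyyAvAvAvA ⇒ yyyyAvAvAvAvA   [A -> y A v A]
yyyyAvAvAvAvA ⇒ yyyyzvAvAvAvA   [A -> z]
yyyyzvAvAvAvA ⇒ yyyyzvzvAvAvA   [A -> z]
yyyyzvzvAvAvA ⇒ yyyyzvzvzvAvA   [A -> z]
yyyyzvzvzvAvA ⇒ yyyyzvzvzvzvA   [A -> z]
yyyyzvzvzvzvA ⇒ yyyyzvzvzvzvz   [A -> z]

A ⇒ yAvA ⇒ yyAvAvA ⇒ yyyAvAvAvA ⇒ yyyyAvAvAvAvA ⇒ yyyyzvAvAvAvA ⇒ yyyyzvzvAvAvA ⇒ yyyyzvzvzvAvA ⇒ yyyyzvzvzvzvA ⇒ yyyyzvzvzvzvz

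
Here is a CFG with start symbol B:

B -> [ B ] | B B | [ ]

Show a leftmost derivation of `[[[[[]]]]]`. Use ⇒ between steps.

B⇒[B]⇒[[B]]⇒[[[B]]]⇒[[[[B]]]]⇒[[[[[]]]]]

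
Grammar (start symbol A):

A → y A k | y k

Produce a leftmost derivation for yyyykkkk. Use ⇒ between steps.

A⇒yAk⇒yyAkk⇒yyyAkkk⇒yyyykkkk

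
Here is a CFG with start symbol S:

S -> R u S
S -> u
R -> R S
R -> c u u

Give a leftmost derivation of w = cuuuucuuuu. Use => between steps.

S => RuS => RSuS => cuuSuS => cuuuuS => cuuuuRuS => cuuuucuuuS => cuuuucuuuu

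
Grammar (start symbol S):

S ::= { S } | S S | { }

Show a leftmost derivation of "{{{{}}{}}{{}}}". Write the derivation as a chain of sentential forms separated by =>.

S => {S}   [S ::= { S }]
{S} => {SS}   [S ::= S S]
{SS} => {{S}S}   [S ::= { S }]
{{S}S} => {{SS}S}   [S ::= S S]
{{SS}S} => {{{S}S}S}   [S ::= { S }]
{{{S}S}S} => {{{{}}S}S}   [S ::= { }]
{{{{}}S}S} => {{{{}}{}}S}   [S ::= { }]
{{{{}}{}}S} => {{{{}}{}}{S}}   [S ::= { S }]
{{{{}}{}}{S}} => {{{{}}{}}{{}}}   [S ::= { }]

S => {S} => {SS} => {{S}S} => {{SS}S} => {{{S}S}S} => {{{{}}S}S} => {{{{}}{}}S} => {{{{}}{}}{S}} => {{{{}}{}}{{}}}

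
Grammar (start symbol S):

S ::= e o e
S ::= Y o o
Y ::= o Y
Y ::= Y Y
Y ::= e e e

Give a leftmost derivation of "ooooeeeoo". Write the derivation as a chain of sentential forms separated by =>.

S => Yoo => oYoo => ooYoo => oooYoo => ooooYoo => ooooeeeoo

S => Yoo   [S ::= Y o o]
Yoo => oYoo   [Y ::= o Y]
oYoo => ooYoo   [Y ::= o Y]
ooYoo => oooYoo   [Y ::= o Y]
oooYoo => ooooYoo   [Y ::= o Y]
ooooYoo => ooooeeeoo   [Y ::= e e e]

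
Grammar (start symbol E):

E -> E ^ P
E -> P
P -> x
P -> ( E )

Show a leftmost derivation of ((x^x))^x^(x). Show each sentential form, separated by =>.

E => E^P   [E -> E ^ P]
E^P => E^P^P   [E -> E ^ P]
E^P^P => P^P^P   [E -> P]
P^P^P => (E)^P^P   [P -> ( E )]
(E)^P^P => (P)^P^P   [E -> P]
(P)^P^P => ((E))^P^P   [P -> ( E )]
((E))^P^P => ((E^P))^P^P   [E -> E ^ P]
((E^P))^P^P => ((P^P))^P^P   [E -> P]
((P^P))^P^P => ((x^P))^P^P   [P -> x]
((x^P))^P^P => ((x^x))^P^P   [P -> x]
((x^x))^P^P => ((x^x))^x^P   [P -> x]
((x^x))^x^P => ((x^x))^x^(E)   [P -> ( E )]
((x^x))^x^(E) => ((x^x))^x^(P)   [E -> P]
((x^x))^x^(P) => ((x^x))^x^(x)   [P -> x]

E => E^P => E^P^P => P^P^P => (E)^P^P => (P)^P^P => ((E))^P^P => ((E^P))^P^P => ((P^P))^P^P => ((x^P))^P^P => ((x^x))^P^P => ((x^x))^x^P => ((x^x))^x^(E) => ((x^x))^x^(P) => ((x^x))^x^(x)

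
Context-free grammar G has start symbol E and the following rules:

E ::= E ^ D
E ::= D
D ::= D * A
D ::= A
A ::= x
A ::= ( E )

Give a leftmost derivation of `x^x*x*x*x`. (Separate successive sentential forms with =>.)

E=>E^D=>D^D=>A^D=>x^D=>x^D*A=>x^D*A*A=>x^D*A*A*A=>x^A*A*A*A=>x^x*A*A*A=>x^x*x*A*A=>x^x*x*x*A=>x^x*x*x*x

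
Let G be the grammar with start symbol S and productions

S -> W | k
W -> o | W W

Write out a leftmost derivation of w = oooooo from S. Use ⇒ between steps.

S ⇒ W   [S -> W]
W ⇒ WW   [W -> W W]
WW ⇒ WWW   [W -> W W]
WWW ⇒ WWWW   [W -> W W]
WWWW ⇒ WWWWW   [W -> W W]
WWWWW ⇒ WWWWWW   [W -> W W]
WWWWWW ⇒ oWWWWW   [W -> o]
oWWWWW ⇒ ooWWWW   [W -> o]
ooWWWW ⇒ oooWWW   [W -> o]
oooWWW ⇒ ooooWW   [W -> o]
ooooWW ⇒ oooooW   [W -> o]
oooooW ⇒ oooooo   [W -> o]

S⇒W⇒WW⇒WWW⇒WWWW⇒WWWWW⇒WWWWWW⇒oWWWWW⇒ooWWWW⇒oooWWW⇒ooooWW⇒oooooW⇒oooooo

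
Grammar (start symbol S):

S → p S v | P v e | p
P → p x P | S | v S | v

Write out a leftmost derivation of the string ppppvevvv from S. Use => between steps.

S => pSv => ppSvv => pppSvvv => pppPvevvv => pppSvevvv => ppppvevvv

S => pSv   [S → p S v]
pSv => ppSvv   [S → p S v]
ppSvv => pppSvvv   [S → p S v]
pppSvvv => pppPvevvv   [S → P v e]
pppPvevvv => pppSvevvv   [P → S]
pppSvevvv => ppppvevvv   [S → p]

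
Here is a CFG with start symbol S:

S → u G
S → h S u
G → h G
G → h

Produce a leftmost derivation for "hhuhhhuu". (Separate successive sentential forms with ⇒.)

S ⇒ hSu ⇒ hhSuu ⇒ hhuGuu ⇒ hhuhGuu ⇒ hhuhhGuu ⇒ hhuhhhuu

S ⇒ hSu   [S → h S u]
hSu ⇒ hhSuu   [S → h S u]
hhSuu ⇒ hhuGuu   [S → u G]
hhuGuu ⇒ hhuhGuu   [G → h G]
hhuhGuu ⇒ hhuhhGuu   [G → h G]
hhuhhGuu ⇒ hhuhhhuu   [G → h]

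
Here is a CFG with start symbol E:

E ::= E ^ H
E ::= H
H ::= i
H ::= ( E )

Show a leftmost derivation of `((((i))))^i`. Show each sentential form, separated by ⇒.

E⇒E^H⇒H^H⇒(E)^H⇒(H)^H⇒((E))^H⇒((H))^H⇒(((E)))^H⇒(((H)))^H⇒((((E))))^H⇒((((H))))^H⇒((((i))))^H⇒((((i))))^i

E ⇒ E^H   [E ::= E ^ H]
E^H ⇒ H^H   [E ::= H]
H^H ⇒ (E)^H   [H ::= ( E )]
(E)^H ⇒ (H)^H   [E ::= H]
(H)^H ⇒ ((E))^H   [H ::= ( E )]
((E))^H ⇒ ((H))^H   [E ::= H]
((H))^H ⇒ (((E)))^H   [H ::= ( E )]
(((E)))^H ⇒ (((H)))^H   [E ::= H]
(((H)))^H ⇒ ((((E))))^H   [H ::= ( E )]
((((E))))^H ⇒ ((((H))))^H   [E ::= H]
((((H))))^H ⇒ ((((i))))^H   [H ::= i]
((((i))))^H ⇒ ((((i))))^i   [H ::= i]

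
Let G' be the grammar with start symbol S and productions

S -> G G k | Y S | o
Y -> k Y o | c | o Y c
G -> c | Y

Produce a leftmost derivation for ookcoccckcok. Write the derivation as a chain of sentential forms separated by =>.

S => YS   [S -> Y S]
YS => oYcS   [Y -> o Y c]
oYcS => ooYccS   [Y -> o Y c]
ooYccS => ookYoccS   [Y -> k Y o]
ookYoccS => ookcoccS   [Y -> c]
ookcoccS => ookcoccGGk   [S -> G G k]
ookcoccGGk => ookcocccGk   [G -> c]
ookcocccGk => ookcocccYk   [G -> Y]
ookcocccYk => ookcoccckYok   [Y -> k Y o]
ookcoccckYok => ookcoccckcok   [Y -> c]

S=>YS=>oYcS=>ooYccS=>ookYoccS=>ookcoccS=>ookcoccGGk=>ookcocccGk=>ookcocccYk=>ookcoccckYok=>ookcoccckcok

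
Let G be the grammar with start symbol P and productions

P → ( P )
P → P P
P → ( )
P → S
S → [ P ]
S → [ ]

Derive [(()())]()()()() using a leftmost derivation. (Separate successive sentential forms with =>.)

P => PP => PPP => PPPP => PPPPP => SPPPP => [P]PPPP => [(P)]PPPP => [(PP)]PPPP => [(()P)]PPPP => [(()())]PPPP => [(()())]()PPP => [(()())]()()PP => [(()())]()()()P => [(()())]()()()()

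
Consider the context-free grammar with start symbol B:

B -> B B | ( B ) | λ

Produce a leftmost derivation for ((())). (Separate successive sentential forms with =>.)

B => (B) => (BB) => ((B)B) => ((BB)B) => ((BBB)B) => ((BBBB)B) => (((B)BBB)B) => ((()BBB)B) => ((()BB)B) => ((()B)B) => ((())B) => ((()))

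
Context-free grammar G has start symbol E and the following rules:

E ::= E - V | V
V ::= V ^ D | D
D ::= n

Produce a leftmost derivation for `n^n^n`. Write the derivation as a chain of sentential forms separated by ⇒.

E ⇒ V   [E ::= V]
V ⇒ V^D   [V ::= V ^ D]
V^D ⇒ V^D^D   [V ::= V ^ D]
V^D^D ⇒ D^D^D   [V ::= D]
D^D^D ⇒ n^D^D   [D ::= n]
n^D^D ⇒ n^n^D   [D ::= n]
n^n^D ⇒ n^n^n   [D ::= n]

E ⇒ V ⇒ V^D ⇒ V^D^D ⇒ D^D^D ⇒ n^D^D ⇒ n^n^D ⇒ n^n^n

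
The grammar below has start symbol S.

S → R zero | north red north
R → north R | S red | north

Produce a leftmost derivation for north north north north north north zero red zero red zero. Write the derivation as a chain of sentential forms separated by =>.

S => R zero => S red zero => R zero red zero => north R zero red zero => north north R zero red zero => north north north R zero red zero => north north north north R zero red zero => north north north north north R zero red zero => north north north north north S red zero red zero => north north north north north R zero red zero red zero => north north north north north north zero red zero red zero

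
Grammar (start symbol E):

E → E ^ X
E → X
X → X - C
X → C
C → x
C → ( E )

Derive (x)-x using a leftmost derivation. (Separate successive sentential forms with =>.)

E => X => X-C => C-C => (E)-C => (X)-C => (C)-C => (x)-C => (x)-x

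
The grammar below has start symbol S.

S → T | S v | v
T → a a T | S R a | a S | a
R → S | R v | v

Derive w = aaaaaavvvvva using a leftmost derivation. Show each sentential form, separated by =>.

S=>T=>SRa=>SvRa=>TvRa=>aSvRa=>aSvvRa=>aTvvRa=>aaaTvvRa=>aaaaaTvvRa=>aaaaaaSvvRa=>aaaaaavvvRa=>aaaaaavvvSa=>aaaaaavvvSva=>aaaaaavvvvva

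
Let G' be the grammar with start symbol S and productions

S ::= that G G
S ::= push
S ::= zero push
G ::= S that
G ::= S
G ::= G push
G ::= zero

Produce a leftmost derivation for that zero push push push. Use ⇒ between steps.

S ⇒ that G G ⇒ that G push G ⇒ that S push G ⇒ that zero push push G ⇒ that zero push push S ⇒ that zero push push push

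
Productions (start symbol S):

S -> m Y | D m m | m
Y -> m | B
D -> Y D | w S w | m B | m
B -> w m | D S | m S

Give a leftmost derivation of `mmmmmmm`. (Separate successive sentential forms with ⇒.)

S ⇒ Dmm   [S -> D m m]
Dmm ⇒ YDmm   [D -> Y D]
YDmm ⇒ mDmm   [Y -> m]
mDmm ⇒ mmBmm   [D -> m B]
mmBmm ⇒ mmmSmm   [B -> m S]
mmmSmm ⇒ mmmmYmm   [S -> m Y]
mmmmYmm ⇒ mmmmmmm   [Y -> m]

S⇒Dmm⇒YDmm⇒mDmm⇒mmBmm⇒mmmSmm⇒mmmmYmm⇒mmmmmmm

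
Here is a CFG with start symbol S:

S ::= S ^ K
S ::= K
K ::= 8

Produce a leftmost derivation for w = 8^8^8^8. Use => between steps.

S => S^K   [S ::= S ^ K]
S^K => S^K^K   [S ::= S ^ K]
S^K^K => S^K^K^K   [S ::= S ^ K]
S^K^K^K => K^K^K^K   [S ::= K]
K^K^K^K => 8^K^K^K   [K ::= 8]
8^K^K^K => 8^8^K^K   [K ::= 8]
8^8^K^K => 8^8^8^K   [K ::= 8]
8^8^8^K => 8^8^8^8   [K ::= 8]

S=>S^K=>S^K^K=>S^K^K^K=>K^K^K^K=>8^K^K^K=>8^8^K^K=>8^8^8^K=>8^8^8^8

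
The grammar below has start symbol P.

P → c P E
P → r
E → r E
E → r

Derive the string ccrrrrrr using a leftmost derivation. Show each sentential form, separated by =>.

P => cPE => ccPEE => ccrEE => ccrrEE => ccrrrEE => ccrrrrE => ccrrrrrE => ccrrrrrr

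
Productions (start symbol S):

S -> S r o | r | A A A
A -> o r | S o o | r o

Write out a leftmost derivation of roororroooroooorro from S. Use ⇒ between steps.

S ⇒ AAA   [S -> A A A]
AAA ⇒ SooAA   [A -> S o o]
SooAA ⇒ AAAooAA   [S -> A A A]
AAAooAA ⇒ roAAooAA   [A -> r o]
roAAooAA ⇒ roSooAooAA   [A -> S o o]
roSooAooAA ⇒ roAAAooAooAA   [S -> A A A]
roAAAooAooAA ⇒ roorAAooAooAA   [A -> o r]
roorAAooAooAA ⇒ roororAooAooAA   [A -> o r]
roororAooAooAA ⇒ roororroooAooAA   [A -> r o]
roororroooAooAA ⇒ roororroooroooAA   [A -> r o]
roororroooroooAA ⇒ roororroooroooorA   [A -> o r]
roororroooroooorA ⇒ roororroooroooorro   [A -> r o]

S⇒AAA⇒SooAA⇒AAAooAA⇒roAAooAA⇒roSooAooAA⇒roAAAooAooAA⇒roorAAooAooAA⇒roororAooAooAA⇒roororroooAooAA⇒roororroooroooAA⇒roororroooroooorA⇒roororroooroooorro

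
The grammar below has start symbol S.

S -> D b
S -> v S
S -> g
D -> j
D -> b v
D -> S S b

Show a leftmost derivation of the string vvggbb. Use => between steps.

S => vS   [S -> v S]
vS => vDb   [S -> D b]
vDb => vSSbb   [D -> S S b]
vSSbb => vvSSbb   [S -> v S]
vvSSbb => vvgSbb   [S -> g]
vvgSbb => vvggbb   [S -> g]

S=>vS=>vDb=>vSSbb=>vvSSbb=>vvgSbb=>vvggbb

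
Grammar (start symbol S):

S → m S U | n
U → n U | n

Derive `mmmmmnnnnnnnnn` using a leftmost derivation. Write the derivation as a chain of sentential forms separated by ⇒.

S ⇒ mSU ⇒ mmSUU ⇒ mmmSUUU ⇒ mmmmSUUUU ⇒ mmmmmSUUUUU ⇒ mmmmmnUUUUU ⇒ mmmmmnnUUUUU ⇒ mmmmmnnnUUUUU ⇒ mmmmmnnnnUUUU ⇒ mmmmmnnnnnUUU ⇒ mmmmmnnnnnnUU ⇒ mmmmmnnnnnnnUU ⇒ mmmmmnnnnnnnnU ⇒ mmmmmnnnnnnnnn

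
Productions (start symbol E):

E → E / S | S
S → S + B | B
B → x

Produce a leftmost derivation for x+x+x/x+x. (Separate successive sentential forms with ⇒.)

E ⇒ E/S   [E → E / S]
E/S ⇒ S/S   [E → S]
S/S ⇒ S+B/S   [S → S + B]
S+B/S ⇒ S+B+B/S   [S → S + B]
S+B+B/S ⇒ B+B+B/S   [S → B]
B+B+B/S ⇒ x+B+B/S   [B → x]
x+B+B/S ⇒ x+x+B/S   [B → x]
x+x+B/S ⇒ x+x+x/S   [B → x]
x+x+x/S ⇒ x+x+x/S+B   [S → S + B]
x+x+x/S+B ⇒ x+x+x/B+B   [S → B]
x+x+x/B+B ⇒ x+x+x/x+B   [B → x]
x+x+x/x+B ⇒ x+x+x/x+x   [B → x]

E⇒E/S⇒S/S⇒S+B/S⇒S+B+B/S⇒B+B+B/S⇒x+B+B/S⇒x+x+B/S⇒x+x+x/S⇒x+x+x/S+B⇒x+x+x/B+B⇒x+x+x/x+B⇒x+x+x/x+x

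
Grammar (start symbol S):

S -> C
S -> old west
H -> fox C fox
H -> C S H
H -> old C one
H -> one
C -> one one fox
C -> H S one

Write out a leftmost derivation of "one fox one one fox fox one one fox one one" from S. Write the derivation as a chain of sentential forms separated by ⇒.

S ⇒ C   [S -> C]
C ⇒ H S one   [C -> H S one]
H S one ⇒ one S one   [H -> one]
one S one ⇒ one C one   [S -> C]
one C one ⇒ one H S one one   [C -> H S one]
one H S one one ⇒ one fox C fox S one one   [H -> fox C fox]
one fox C fox S one one ⇒ one fox one one fox fox S one one   [C -> one one fox]
one fox one one fox fox S one one ⇒ one fox one one fox fox C one one   [S -> C]
one fox one one fox fox C one one ⇒ one fox one one fox fox one one fox one one   [C -> one one fox]

S ⇒ C ⇒ H S one ⇒ one S one ⇒ one C one ⇒ one H S one one ⇒ one fox C fox S one one ⇒ one fox one one fox fox S one one ⇒ one fox one one fox fox C one one ⇒ one fox one one fox fox one one fox one one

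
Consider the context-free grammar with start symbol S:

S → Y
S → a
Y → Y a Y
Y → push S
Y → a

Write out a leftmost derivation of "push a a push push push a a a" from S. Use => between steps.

S => Y => Y a Y => push S a Y => push a a Y => push a a push S => push a a push Y => push a a push push S => push a a push push Y => push a a push push Y a Y => push a a push push push S a Y => push a a push push push a a Y => push a a push push push a a a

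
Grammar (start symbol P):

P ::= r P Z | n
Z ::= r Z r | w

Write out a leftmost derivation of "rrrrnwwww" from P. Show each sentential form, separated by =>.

P => rPZ => rrPZZ => rrrPZZZ => rrrrPZZZZ => rrrrnZZZZ => rrrrnwZZZ => rrrrnwwZZ => rrrrnwwwZ => rrrrnwwww

P => rPZ   [P ::= r P Z]
rPZ => rrPZZ   [P ::= r P Z]
rrPZZ => rrrPZZZ   [P ::= r P Z]
rrrPZZZ => rrrrPZZZZ   [P ::= r P Z]
rrrrPZZZZ => rrrrnZZZZ   [P ::= n]
rrrrnZZZZ => rrrrnwZZZ   [Z ::= w]
rrrrnwZZZ => rrrrnwwZZ   [Z ::= w]
rrrrnwwZZ => rrrrnwwwZ   [Z ::= w]
rrrrnwwwZ => rrrrnwwww   [Z ::= w]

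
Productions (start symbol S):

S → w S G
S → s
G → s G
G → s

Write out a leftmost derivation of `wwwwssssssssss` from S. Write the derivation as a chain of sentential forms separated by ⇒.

S ⇒ wSG ⇒ wwSGG ⇒ wwwSGGG ⇒ wwwwSGGGG ⇒ wwwwsGGGG ⇒ wwwwssGGGG ⇒ wwwwsssGGGG ⇒ wwwwssssGGGG ⇒ wwwwsssssGGGG ⇒ wwwwssssssGGG ⇒ wwwwsssssssGGG ⇒ wwwwssssssssGG ⇒ wwwwsssssssssG ⇒ wwwwssssssssss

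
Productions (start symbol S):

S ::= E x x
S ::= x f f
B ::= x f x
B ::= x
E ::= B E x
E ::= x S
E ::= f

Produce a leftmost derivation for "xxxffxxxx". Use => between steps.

S => Exx   [S ::= E x x]
Exx => xSxx   [E ::= x S]
xSxx => xExxxx   [S ::= E x x]
xExxxx => xxSxxxx   [E ::= x S]
xxSxxxx => xxxffxxxx   [S ::= x f f]

S => Exx => xSxx => xExxxx => xxSxxxx => xxxffxxxx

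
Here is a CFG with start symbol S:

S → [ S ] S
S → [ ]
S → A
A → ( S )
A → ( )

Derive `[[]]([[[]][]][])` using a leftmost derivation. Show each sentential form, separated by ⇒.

S ⇒ [S]S   [S → [ S ] S]
[S]S ⇒ [[]]S   [S → [ ]]
[[]]S ⇒ [[]]A   [S → A]
[[]]A ⇒ [[]](S)   [A → ( S )]
[[]](S) ⇒ [[]]([S]S)   [S → [ S ] S]
[[]]([S]S) ⇒ [[]]([[S]S]S)   [S → [ S ] S]
[[]]([[S]S]S) ⇒ [[]]([[[]]S]S)   [S → [ ]]
[[]]([[[]]S]S) ⇒ [[]]([[[]][]]S)   [S → [ ]]
[[]]([[[]][]]S) ⇒ [[]]([[[]][]][])   [S → [ ]]

S ⇒ [S]S ⇒ [[]]S ⇒ [[]]A ⇒ [[]](S) ⇒ [[]]([S]S) ⇒ [[]]([[S]S]S) ⇒ [[]]([[[]]S]S) ⇒ [[]]([[[]][]]S) ⇒ [[]]([[[]][]][])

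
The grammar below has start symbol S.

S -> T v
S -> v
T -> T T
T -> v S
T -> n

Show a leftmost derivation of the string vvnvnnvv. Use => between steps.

S=>Tv=>vSv=>vTvv=>vTTvv=>vTTTvv=>vvSTTvv=>vvTvTTvv=>vvnvTTvv=>vvnvnTvv=>vvnvnnvv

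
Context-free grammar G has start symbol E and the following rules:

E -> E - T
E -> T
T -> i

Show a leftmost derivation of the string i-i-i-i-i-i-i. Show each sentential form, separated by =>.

E => E-T => E-T-T => E-T-T-T => E-T-T-T-T => E-T-T-T-T-T => E-T-T-T-T-T-T => T-T-T-T-T-T-T => i-T-T-T-T-T-T => i-i-T-T-T-T-T => i-i-i-T-T-T-T => i-i-i-i-T-T-T => i-i-i-i-i-T-T => i-i-i-i-i-i-T => i-i-i-i-i-i-i

E => E-T   [E -> E - T]
E-T => E-T-T   [E -> E - T]
E-T-T => E-T-T-T   [E -> E - T]
E-T-T-T => E-T-T-T-T   [E -> E - T]
E-T-T-T-T => E-T-T-T-T-T   [E -> E - T]
E-T-T-T-T-T => E-T-T-T-T-T-T   [E -> E - T]
E-T-T-T-T-T-T => T-T-T-T-T-T-T   [E -> T]
T-T-T-T-T-T-T => i-T-T-T-T-T-T   [T -> i]
i-T-T-T-T-T-T => i-i-T-T-T-T-T   [T -> i]
i-i-T-T-T-T-T => i-i-i-T-T-T-T   [T -> i]
i-i-i-T-T-T-T => i-i-i-i-T-T-T   [T -> i]
i-i-i-i-T-T-T => i-i-i-i-i-T-T   [T -> i]
i-i-i-i-i-T-T => i-i-i-i-i-i-T   [T -> i]
i-i-i-i-i-i-T => i-i-i-i-i-i-i   [T -> i]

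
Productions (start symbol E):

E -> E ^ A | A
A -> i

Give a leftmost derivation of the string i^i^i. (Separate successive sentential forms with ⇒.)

E ⇒ E^A   [E -> E ^ A]
E^A ⇒ E^A^A   [E -> E ^ A]
E^A^A ⇒ A^A^A   [E -> A]
A^A^A ⇒ i^A^A   [A -> i]
i^A^A ⇒ i^i^A   [A -> i]
i^i^A ⇒ i^i^i   [A -> i]

E ⇒ E^A ⇒ E^A^A ⇒ A^A^A ⇒ i^A^A ⇒ i^i^A ⇒ i^i^i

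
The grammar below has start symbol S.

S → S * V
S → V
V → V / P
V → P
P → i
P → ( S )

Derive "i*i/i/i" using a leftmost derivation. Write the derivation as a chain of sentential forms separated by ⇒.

S ⇒ S*V ⇒ V*V ⇒ P*V ⇒ i*V ⇒ i*V/P ⇒ i*V/P/P ⇒ i*P/P/P ⇒ i*i/P/P ⇒ i*i/i/P ⇒ i*i/i/i

S ⇒ S*V   [S → S * V]
S*V ⇒ V*V   [S → V]
V*V ⇒ P*V   [V → P]
P*V ⇒ i*V   [P → i]
i*V ⇒ i*V/P   [V → V / P]
i*V/P ⇒ i*V/P/P   [V → V / P]
i*V/P/P ⇒ i*P/P/P   [V → P]
i*P/P/P ⇒ i*i/P/P   [P → i]
i*i/P/P ⇒ i*i/i/P   [P → i]
i*i/i/P ⇒ i*i/i/i   [P → i]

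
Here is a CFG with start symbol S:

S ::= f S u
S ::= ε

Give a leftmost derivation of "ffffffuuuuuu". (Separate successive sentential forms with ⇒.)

S⇒fSu⇒ffSuu⇒fffSuuu⇒ffffSuuuu⇒fffffSuuuuu⇒ffffffSuuuuuu⇒ffffffuuuuuu

S ⇒ fSu   [S ::= f S u]
fSu ⇒ ffSuu   [S ::= f S u]
ffSuu ⇒ fffSuuu   [S ::= f S u]
fffSuuu ⇒ ffffSuuuu   [S ::= f S u]
ffffSuuuu ⇒ fffffSuuuuu   [S ::= f S u]
fffffSuuuuu ⇒ ffffffSuuuuuu   [S ::= f S u]
ffffffSuuuuuu ⇒ ffffffuuuuuu   [S ::= ε]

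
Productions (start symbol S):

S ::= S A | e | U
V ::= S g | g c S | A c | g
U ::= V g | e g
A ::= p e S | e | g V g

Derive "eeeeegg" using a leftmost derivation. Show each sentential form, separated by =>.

S => U => Vg => Sgg => SAgg => SAAgg => SAAAgg => SAAAAgg => eAAAAgg => eeAAAgg => eeeAAgg => eeeeAgg => eeeeegg

S => U   [S ::= U]
U => Vg   [U ::= V g]
Vg => Sgg   [V ::= S g]
Sgg => SAgg   [S ::= S A]
SAgg => SAAgg   [S ::= S A]
SAAgg => SAAAgg   [S ::= S A]
SAAAgg => SAAAAgg   [S ::= S A]
SAAAAgg => eAAAAgg   [S ::= e]
eAAAAgg => eeAAAgg   [A ::= e]
eeAAAgg => eeeAAgg   [A ::= e]
eeeAAgg => eeeeAgg   [A ::= e]
eeeeAgg => eeeeegg   [A ::= e]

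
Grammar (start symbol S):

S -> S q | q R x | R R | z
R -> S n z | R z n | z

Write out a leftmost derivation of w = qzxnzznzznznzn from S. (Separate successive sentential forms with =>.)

S => RR   [S -> R R]
RR => RznR   [R -> R z n]
RznR => SnzznR   [R -> S n z]
SnzznR => qRxnzznR   [S -> q R x]
qRxnzznR => qzxnzznR   [R -> z]
qzxnzznR => qzxnzznRzn   [R -> R z n]
qzxnzznRzn => qzxnzznRznzn   [R -> R z n]
qzxnzznRznzn => qzxnzznRznznzn   [R -> R z n]
qzxnzznRznznzn => qzxnzznzznznzn   [R -> z]

S=>RR=>RznR=>SnzznR=>qRxnzznR=>qzxnzznR=>qzxnzznRzn=>qzxnzznRznzn=>qzxnzznRznznzn=>qzxnzznzznznzn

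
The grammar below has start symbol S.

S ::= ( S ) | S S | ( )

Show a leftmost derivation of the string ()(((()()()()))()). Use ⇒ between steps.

S ⇒ SS ⇒ ()S ⇒ ()(S) ⇒ ()(SS) ⇒ ()((S)S) ⇒ ()(((S))S) ⇒ ()(((SS))S) ⇒ ()(((SSS))S) ⇒ ()(((SSSS))S) ⇒ ()(((()SSS))S) ⇒ ()(((()()SS))S) ⇒ ()(((()()()S))S) ⇒ ()(((()()()()))S) ⇒ ()(((()()()()))())

S ⇒ SS   [S ::= S S]
SS ⇒ ()S   [S ::= ( )]
()S ⇒ ()(S)   [S ::= ( S )]
()(S) ⇒ ()(SS)   [S ::= S S]
()(SS) ⇒ ()((S)S)   [S ::= ( S )]
()((S)S) ⇒ ()(((S))S)   [S ::= ( S )]
()(((S))S) ⇒ ()(((SS))S)   [S ::= S S]
()(((SS))S) ⇒ ()(((SSS))S)   [S ::= S S]
()(((SSS))S) ⇒ ()(((SSSS))S)   [S ::= S S]
()(((SSSS))S) ⇒ ()(((()SSS))S)   [S ::= ( )]
()(((()SSS))S) ⇒ ()(((()()SS))S)   [S ::= ( )]
()(((()()SS))S) ⇒ ()(((()()()S))S)   [S ::= ( )]
()(((()()()S))S) ⇒ ()(((()()()()))S)   [S ::= ( )]
()(((()()()()))S) ⇒ ()(((()()()()))())   [S ::= ( )]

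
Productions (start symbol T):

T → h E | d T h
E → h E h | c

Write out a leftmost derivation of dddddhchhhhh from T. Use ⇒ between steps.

T⇒dTh⇒ddThh⇒dddThhh⇒ddddThhhh⇒dddddThhhhh⇒dddddhEhhhhh⇒dddddhchhhhh

T ⇒ dTh   [T → d T h]
dTh ⇒ ddThh   [T → d T h]
ddThh ⇒ dddThhh   [T → d T h]
dddThhh ⇒ ddddThhhh   [T → d T h]
ddddThhhh ⇒ dddddThhhhh   [T → d T h]
dddddThhhhh ⇒ dddddhEhhhhh   [T → h E]
dddddhEhhhhh ⇒ dddddhchhhhh   [E → c]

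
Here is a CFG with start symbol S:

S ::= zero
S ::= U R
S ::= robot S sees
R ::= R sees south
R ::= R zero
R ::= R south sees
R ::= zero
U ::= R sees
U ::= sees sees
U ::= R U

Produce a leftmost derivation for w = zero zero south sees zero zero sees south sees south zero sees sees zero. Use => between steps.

S => U R => R U R => R zero U R => R sees south zero U R => R sees south sees south zero U R => R zero sees south sees south zero U R => R zero zero sees south sees south zero U R => R south sees zero zero sees south sees south zero U R => R zero south sees zero zero sees south sees south zero U R => zero zero south sees zero zero sees south sees south zero U R => zero zero south sees zero zero sees south sees south zero sees sees R => zero zero south sees zero zero sees south sees south zero sees sees zero

S => U R   [S ::= U R]
U R => R U R   [U ::= R U]
R U R => R zero U R   [R ::= R zero]
R zero U R => R sees south zero U R   [R ::= R sees south]
R sees south zero U R => R sees south sees south zero U R   [R ::= R sees south]
R sees south sees south zero U R => R zero sees south sees south zero U R   [R ::= R zero]
R zero sees south sees south zero U R => R zero zero sees south sees south zero U R   [R ::= R zero]
R zero zero sees south sees south zero U R => R south sees zero zero sees south sees south zero U R   [R ::= R south sees]
R south sees zero zero sees south sees south zero U R => R zero south sees zero zero sees south sees south zero U R   [R ::= R zero]
R zero south sees zero zero sees south sees south zero U R => zero zero south sees zero zero sees south sees south zero U R   [R ::= zero]
zero zero south sees zero zero sees south sees south zero U R => zero zero south sees zero zero sees south sees south zero sees sees R   [U ::= sees sees]
zero zero south sees zero zero sees south sees south zero sees sees R => zero zero south sees zero zero sees south sees south zero sees sees zero   [R ::= zero]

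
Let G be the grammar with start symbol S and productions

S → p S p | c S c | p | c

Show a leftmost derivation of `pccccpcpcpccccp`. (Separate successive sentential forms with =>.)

S => pSp   [S → p S p]
pSp => pcScp   [S → c S c]
pcScp => pccSccp   [S → c S c]
pccSccp => pcccScccp   [S → c S c]
pcccScccp => pccccSccccp   [S → c S c]
pccccSccccp => pccccpSpccccp   [S → p S p]
pccccpSpccccp => pccccpcScpccccp   [S → c S c]
pccccpcScpccccp => pccccpcpcpccccp   [S → p]

S => pSp => pcScp => pccSccp => pcccScccp => pccccSccccp => pccccpSpccccp => pccccpcScpccccp => pccccpcpcpccccp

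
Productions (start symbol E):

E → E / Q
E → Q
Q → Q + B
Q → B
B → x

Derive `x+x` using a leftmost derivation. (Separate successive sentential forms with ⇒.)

E ⇒ Q   [E → Q]
Q ⇒ Q+B   [Q → Q + B]
Q+B ⇒ B+B   [Q → B]
B+B ⇒ x+B   [B → x]
x+B ⇒ x+x   [B → x]

E ⇒ Q ⇒ Q+B ⇒ B+B ⇒ x+B ⇒ x+x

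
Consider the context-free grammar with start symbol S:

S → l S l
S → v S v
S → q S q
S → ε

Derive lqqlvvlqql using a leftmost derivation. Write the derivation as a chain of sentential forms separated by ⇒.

S ⇒ lSl   [S → l S l]
lSl ⇒ lqSql   [S → q S q]
lqSql ⇒ lqqSqql   [S → q S q]
lqqSqql ⇒ lqqlSlqql   [S → l S l]
lqqlSlqql ⇒ lqqlvSvlqql   [S → v S v]
lqqlvSvlqql ⇒ lqqlvvlqql   [S → ε]

S⇒lSl⇒lqSql⇒lqqSqql⇒lqqlSlqql⇒lqqlvSvlqql⇒lqqlvvlqql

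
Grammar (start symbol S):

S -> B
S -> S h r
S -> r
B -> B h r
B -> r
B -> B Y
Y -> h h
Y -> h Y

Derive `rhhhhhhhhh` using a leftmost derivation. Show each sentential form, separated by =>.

S => B => BY => BYY => BYYY => rYYY => rhhYY => rhhhhY => rhhhhhY => rhhhhhhY => rhhhhhhhY => rhhhhhhhhh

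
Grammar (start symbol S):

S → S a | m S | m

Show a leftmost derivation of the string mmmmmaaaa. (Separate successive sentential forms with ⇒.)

S⇒mS⇒mSa⇒mmSa⇒mmSaa⇒mmSaaa⇒mmmSaaa⇒mmmSaaaa⇒mmmmSaaaa⇒mmmmmaaaa

S ⇒ mS   [S → m S]
mS ⇒ mSa   [S → S a]
mSa ⇒ mmSa   [S → m S]
mmSa ⇒ mmSaa   [S → S a]
mmSaa ⇒ mmSaaa   [S → S a]
mmSaaa ⇒ mmmSaaa   [S → m S]
mmmSaaa ⇒ mmmSaaaa   [S → S a]
mmmSaaaa ⇒ mmmmSaaaa   [S → m S]
mmmmSaaaa ⇒ mmmmmaaaa   [S → m]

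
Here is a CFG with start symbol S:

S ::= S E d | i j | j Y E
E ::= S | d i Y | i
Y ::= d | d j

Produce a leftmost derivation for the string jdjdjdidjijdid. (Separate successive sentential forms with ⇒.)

S ⇒ SEd ⇒ SEdEd ⇒ jYEEdEd ⇒ jdEEdEd ⇒ jdSEdEd ⇒ jdjYEEdEd ⇒ jdjdjEEdEd ⇒ jdjdjdiYEdEd ⇒ jdjdjdidjEdEd ⇒ jdjdjdidjSdEd ⇒ jdjdjdidjijdEd ⇒ jdjdjdidjijdid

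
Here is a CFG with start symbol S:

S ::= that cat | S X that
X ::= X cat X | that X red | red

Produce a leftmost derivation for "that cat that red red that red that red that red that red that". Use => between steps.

S => S X that   [S ::= S X that]
S X that => S X that X that   [S ::= S X that]
S X that X that => S X that X that X that   [S ::= S X that]
S X that X that X that => S X that X that X that X that   [S ::= S X that]
S X that X that X that X that => S X that X that X that X that X that   [S ::= S X that]
S X that X that X that X that X that => that cat X that X that X that X that X that   [S ::= that cat]
that cat X that X that X that X that X that => that cat that X red that X that X that X that X that   [X ::= that X red]
that cat that X red that X that X that X that X that => that cat that red red that X that X that X that X that   [X ::= red]
that cat that red red that X that X that X that X that => that cat that red red that red that X that X that X that   [X ::= red]
that cat that red red that red that X that X that X that => that cat that red red that red that red that X that X that   [X ::= red]
that cat that red red that red that red that X that X that => that cat that red red that red that red that red that X that   [X ::= red]
that cat that red red that red that red that red that X that => that cat that red red that red that red that red that red that   [X ::= red]

S => S X that => S X that X that => S X that X that X that => S X that X that X that X that => S X that X that X that X that X that => that cat X that X that X that X that X that => that cat that X red that X that X that X that X that => that cat that red red that X that X that X that X that => that cat that red red that red that X that X that X that => that cat that red red that red that red that X that X that => that cat that red red that red that red that red that X that => that cat that red red that red that red that red that red that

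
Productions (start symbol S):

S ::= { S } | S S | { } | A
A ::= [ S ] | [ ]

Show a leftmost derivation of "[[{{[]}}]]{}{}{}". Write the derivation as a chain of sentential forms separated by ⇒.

S ⇒ SS ⇒ AS ⇒ [S]S ⇒ [A]S ⇒ [[S]]S ⇒ [[{S}]]S ⇒ [[{{S}}]]S ⇒ [[{{A}}]]S ⇒ [[{{[]}}]]S ⇒ [[{{[]}}]]SS ⇒ [[{{[]}}]]{}S ⇒ [[{{[]}}]]{}SS ⇒ [[{{[]}}]]{}{}S ⇒ [[{{[]}}]]{}{}{}

S ⇒ SS   [S ::= S S]
SS ⇒ AS   [S ::= A]
AS ⇒ [S]S   [A ::= [ S ]]
[S]S ⇒ [A]S   [S ::= A]
[A]S ⇒ [[S]]S   [A ::= [ S ]]
[[S]]S ⇒ [[{S}]]S   [S ::= { S }]
[[{S}]]S ⇒ [[{{S}}]]S   [S ::= { S }]
[[{{S}}]]S ⇒ [[{{A}}]]S   [S ::= A]
[[{{A}}]]S ⇒ [[{{[]}}]]S   [A ::= [ ]]
[[{{[]}}]]S ⇒ [[{{[]}}]]SS   [S ::= S S]
[[{{[]}}]]SS ⇒ [[{{[]}}]]{}S   [S ::= { }]
[[{{[]}}]]{}S ⇒ [[{{[]}}]]{}SS   [S ::= S S]
[[{{[]}}]]{}SS ⇒ [[{{[]}}]]{}{}S   [S ::= { }]
[[{{[]}}]]{}{}S ⇒ [[{{[]}}]]{}{}{}   [S ::= { }]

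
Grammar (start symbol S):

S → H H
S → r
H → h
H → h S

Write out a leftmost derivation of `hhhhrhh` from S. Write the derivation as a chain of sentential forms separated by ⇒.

S ⇒ HH ⇒ hSH ⇒ hHHH ⇒ hhHH ⇒ hhhSH ⇒ hhhHHH ⇒ hhhhSHH ⇒ hhhhrHH ⇒ hhhhrhH ⇒ hhhhrhh

S ⇒ HH   [S → H H]
HH ⇒ hSH   [H → h S]
hSH ⇒ hHHH   [S → H H]
hHHH ⇒ hhHH   [H → h]
hhHH ⇒ hhhSH   [H → h S]
hhhSH ⇒ hhhHHH   [S → H H]
hhhHHH ⇒ hhhhSHH   [H → h S]
hhhhSHH ⇒ hhhhrHH   [S → r]
hhhhrHH ⇒ hhhhrhH   [H → h]
hhhhrhH ⇒ hhhhrhh   [H → h]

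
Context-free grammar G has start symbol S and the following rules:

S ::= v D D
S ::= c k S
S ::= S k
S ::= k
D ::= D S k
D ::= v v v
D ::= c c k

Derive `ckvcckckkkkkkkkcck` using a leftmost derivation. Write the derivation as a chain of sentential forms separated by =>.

S => ckS   [S ::= c k S]
ckS => ckvDD   [S ::= v D D]
ckvDD => ckvDSkD   [D ::= D S k]
ckvDSkD => ckvDSkSkD   [D ::= D S k]
ckvDSkSkD => ckvcckSkSkD   [D ::= c c k]
ckvcckSkSkD => ckvcckSkkSkD   [S ::= S k]
ckvcckSkkSkD => ckvcckckSkkSkD   [S ::= c k S]
ckvcckckSkkSkD => ckvcckckkkkSkD   [S ::= k]
ckvcckckkkkSkD => ckvcckckkkkSkkD   [S ::= S k]
ckvcckckkkkSkkD => ckvcckckkkkSkkkD   [S ::= S k]
ckvcckckkkkSkkkD => ckvcckckkkkkkkkD   [S ::= k]
ckvcckckkkkkkkkD => ckvcckckkkkkkkkcck   [D ::= c c k]

S=>ckS=>ckvDD=>ckvDSkD=>ckvDSkSkD=>ckvcckSkSkD=>ckvcckSkkSkD=>ckvcckckSkkSkD=>ckvcckckkkkSkD=>ckvcckckkkkSkkD=>ckvcckckkkkSkkkD=>ckvcckckkkkkkkkD=>ckvcckckkkkkkkkcck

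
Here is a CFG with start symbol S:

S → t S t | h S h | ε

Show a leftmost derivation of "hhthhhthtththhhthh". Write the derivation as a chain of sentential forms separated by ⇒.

S ⇒ hSh ⇒ hhShh ⇒ hhtSthh ⇒ hhthShthh ⇒ hhthhShhthh ⇒ hhthhhShhhthh ⇒ hhthhhtSthhhthh ⇒ hhthhhthShthhhthh ⇒ hhthhhthtSththhhthh ⇒ hhthhhthtththhhthh

S ⇒ hSh   [S → h S h]
hSh ⇒ hhShh   [S → h S h]
hhShh ⇒ hhtSthh   [S → t S t]
hhtSthh ⇒ hhthShthh   [S → h S h]
hhthShthh ⇒ hhthhShhthh   [S → h S h]
hhthhShhthh ⇒ hhthhhShhhthh   [S → h S h]
hhthhhShhhthh ⇒ hhthhhtSthhhthh   [S → t S t]
hhthhhtSthhhthh ⇒ hhthhhthShthhhthh   [S → h S h]
hhthhhthShthhhthh ⇒ hhthhhthtSththhhthh   [S → t S t]
hhthhhthtSththhhthh ⇒ hhthhhthtththhhthh   [S → ε]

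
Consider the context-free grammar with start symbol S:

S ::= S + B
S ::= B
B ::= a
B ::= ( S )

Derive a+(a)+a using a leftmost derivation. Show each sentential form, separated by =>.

S=>S+B=>S+B+B=>B+B+B=>a+B+B=>a+(S)+B=>a+(B)+B=>a+(a)+B=>a+(a)+a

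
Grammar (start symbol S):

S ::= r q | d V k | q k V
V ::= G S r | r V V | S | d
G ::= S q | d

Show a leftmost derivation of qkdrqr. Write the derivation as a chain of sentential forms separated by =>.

S=>qkV=>qkGSr=>qkdSr=>qkdrqr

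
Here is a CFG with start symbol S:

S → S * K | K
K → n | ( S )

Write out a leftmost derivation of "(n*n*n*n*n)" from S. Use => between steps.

S => K   [S → K]
K => (S)   [K → ( S )]
(S) => (S*K)   [S → S * K]
(S*K) => (S*K*K)   [S → S * K]
(S*K*K) => (S*K*K*K)   [S → S * K]
(S*K*K*K) => (S*K*K*K*K)   [S → S * K]
(S*K*K*K*K) => (K*K*K*K*K)   [S → K]
(K*K*K*K*K) => (n*K*K*K*K)   [K → n]
(n*K*K*K*K) => (n*n*K*K*K)   [K → n]
(n*n*K*K*K) => (n*n*n*K*K)   [K → n]
(n*n*n*K*K) => (n*n*n*n*K)   [K → n]
(n*n*n*n*K) => (n*n*n*n*n)   [K → n]

S => K => (S) => (S*K) => (S*K*K) => (S*K*K*K) => (S*K*K*K*K) => (K*K*K*K*K) => (n*K*K*K*K) => (n*n*K*K*K) => (n*n*n*K*K) => (n*n*n*n*K) => (n*n*n*n*n)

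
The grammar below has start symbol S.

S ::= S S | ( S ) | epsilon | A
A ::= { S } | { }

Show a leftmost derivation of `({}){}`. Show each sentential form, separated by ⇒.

S ⇒ SS ⇒ SSS ⇒ SSSS ⇒ (S)SSS ⇒ (A)SSS ⇒ ({})SSS ⇒ ({})ASS ⇒ ({}){}SS ⇒ ({}){}S ⇒ ({}){}

S ⇒ SS   [S ::= S S]
SS ⇒ SSS   [S ::= S S]
SSS ⇒ SSSS   [S ::= S S]
SSSS ⇒ (S)SSS   [S ::= ( S )]
(S)SSS ⇒ (A)SSS   [S ::= A]
(A)SSS ⇒ ({})SSS   [A ::= { }]
({})SSS ⇒ ({})ASS   [S ::= A]
({})ASS ⇒ ({}){}SS   [A ::= { }]
({}){}SS ⇒ ({}){}S   [S ::= epsilon]
({}){}S ⇒ ({}){}   [S ::= epsilon]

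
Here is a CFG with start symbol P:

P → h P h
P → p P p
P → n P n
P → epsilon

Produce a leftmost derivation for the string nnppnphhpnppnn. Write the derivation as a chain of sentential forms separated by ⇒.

P ⇒ nPn   [P → n P n]
nPn ⇒ nnPnn   [P → n P n]
nnPnn ⇒ nnpPpnn   [P → p P p]
nnpPpnn ⇒ nnppPppnn   [P → p P p]
nnppPppnn ⇒ nnppnPnppnn   [P → n P n]
nnppnPnppnn ⇒ nnppnpPpnppnn   [P → p P p]
nnppnpPpnppnn ⇒ nnppnphPhpnppnn   [P → h P h]
nnppnphPhpnppnn ⇒ nnppnphhpnppnn   [P → epsilon]

P ⇒ nPn ⇒ nnPnn ⇒ nnpPpnn ⇒ nnppPppnn ⇒ nnppnPnppnn ⇒ nnppnpPpnppnn ⇒ nnppnphPhpnppnn ⇒ nnppnphhpnppnn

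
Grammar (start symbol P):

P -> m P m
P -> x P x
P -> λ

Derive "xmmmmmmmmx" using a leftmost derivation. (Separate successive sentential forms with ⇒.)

P ⇒ xPx ⇒ xmPmx ⇒ xmmPmmx ⇒ xmmmPmmmx ⇒ xmmmmPmmmmx ⇒ xmmmmmmmmx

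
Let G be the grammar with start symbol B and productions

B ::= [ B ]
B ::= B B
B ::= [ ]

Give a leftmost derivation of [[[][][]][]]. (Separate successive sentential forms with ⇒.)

B ⇒ [B] ⇒ [BB] ⇒ [[B]B] ⇒ [[BB]B] ⇒ [[BBB]B] ⇒ [[[]BB]B] ⇒ [[[][]B]B] ⇒ [[[][][]]B] ⇒ [[[][][]][]]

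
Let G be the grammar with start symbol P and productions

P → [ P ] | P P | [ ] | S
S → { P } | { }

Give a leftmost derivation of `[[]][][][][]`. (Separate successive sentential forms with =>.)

P => PP => [P]P => [[]]P => [[]]PP => [[]]PPP => [[]]PPPP => [[]][]PPP => [[]][][]PP => [[]][][][]P => [[]][][][][]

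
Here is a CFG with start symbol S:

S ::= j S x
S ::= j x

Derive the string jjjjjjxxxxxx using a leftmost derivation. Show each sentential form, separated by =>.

S => jSx   [S ::= j S x]
jSx => jjSxx   [S ::= j S x]
jjSxx => jjjSxxx   [S ::= j S x]
jjjSxxx => jjjjSxxxx   [S ::= j S x]
jjjjSxxxx => jjjjjSxxxxx   [S ::= j S x]
jjjjjSxxxxx => jjjjjjxxxxxx   [S ::= j x]

S => jSx => jjSxx => jjjSxxx => jjjjSxxxx => jjjjjSxxxxx => jjjjjjxxxxxx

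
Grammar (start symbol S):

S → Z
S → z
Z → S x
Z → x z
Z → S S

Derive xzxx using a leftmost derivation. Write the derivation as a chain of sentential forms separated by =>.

S=>Z=>Sx=>Zx=>Sxx=>Zxx=>xzxx

S => Z   [S → Z]
Z => Sx   [Z → S x]
Sx => Zx   [S → Z]
Zx => Sxx   [Z → S x]
Sxx => Zxx   [S → Z]
Zxx => xzxx   [Z → x z]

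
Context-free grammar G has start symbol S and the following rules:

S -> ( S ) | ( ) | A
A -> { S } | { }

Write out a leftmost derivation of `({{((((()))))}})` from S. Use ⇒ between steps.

S ⇒ (S)   [S -> ( S )]
(S) ⇒ (A)   [S -> A]
(A) ⇒ ({S})   [A -> { S }]
({S}) ⇒ ({A})   [S -> A]
({A}) ⇒ ({{S}})   [A -> { S }]
({{S}}) ⇒ ({{(S)}})   [S -> ( S )]
({{(S)}}) ⇒ ({{((S))}})   [S -> ( S )]
({{((S))}}) ⇒ ({{(((S)))}})   [S -> ( S )]
({{(((S)))}}) ⇒ ({{((((S))))}})   [S -> ( S )]
({{((((S))))}}) ⇒ ({{((((()))))}})   [S -> ( )]

S ⇒ (S) ⇒ (A) ⇒ ({S}) ⇒ ({A}) ⇒ ({{S}}) ⇒ ({{(S)}}) ⇒ ({{((S))}}) ⇒ ({{(((S)))}}) ⇒ ({{((((S))))}}) ⇒ ({{((((()))))}})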